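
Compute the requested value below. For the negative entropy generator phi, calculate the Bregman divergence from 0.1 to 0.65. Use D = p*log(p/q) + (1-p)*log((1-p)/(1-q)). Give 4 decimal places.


Bregman divergence with negative entropy generator:
D = p*log(p/q) + (1-p)*log((1-p)/(1-q)).
p = 0.1, q = 0.65.
p*log(p/q) = 0.1*log(0.1/0.65) = -0.18718.
(1-p)*log((1-p)/(1-q)) = 0.9*log(0.9/0.35) = 0.850015.
D = -0.18718 + 0.850015 = 0.6628

0.6628


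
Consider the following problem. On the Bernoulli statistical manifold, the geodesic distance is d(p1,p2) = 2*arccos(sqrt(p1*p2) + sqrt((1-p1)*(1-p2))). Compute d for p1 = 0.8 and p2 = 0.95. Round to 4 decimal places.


Geodesic distance on Bernoulli manifold:
d(p1,p2) = 2*arccos(sqrt(p1*p2) + sqrt((1-p1)*(1-p2))).
sqrt(p1*p2) = sqrt(0.8*0.95) = 0.87178.
sqrt((1-p1)*(1-p2)) = sqrt(0.2*0.05) = 0.1.
arg = 0.87178 + 0.1 = 0.97178.
d = 2*arccos(0.97178) = 0.4763

0.4763


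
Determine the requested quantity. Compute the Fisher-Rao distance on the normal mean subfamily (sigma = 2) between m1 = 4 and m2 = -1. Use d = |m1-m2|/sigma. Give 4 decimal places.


On the fixed-variance normal subfamily, geodesic distance = |m1-m2|/sigma.
|4 - -1| = 5.
sigma = 2.
d = 5/2 = 2.5000

2.5000


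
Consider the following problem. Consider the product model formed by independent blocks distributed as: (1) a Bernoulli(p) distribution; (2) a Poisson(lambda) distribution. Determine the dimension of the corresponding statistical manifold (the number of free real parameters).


The dimension of a statistical manifold equals the number of free
(independent) real parameters of the model. For a product of independent
blocks the parameter counts add.
- Bernoulli (p): 1.
- Poisson (lambda): 1.
Total = 1 + 1 = 2.
Dimension = 2

2


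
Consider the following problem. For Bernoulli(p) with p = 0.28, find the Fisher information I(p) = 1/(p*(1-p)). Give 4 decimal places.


For Bernoulli(p), Fisher information is I(p) = 1/(p*(1-p)).
p = 0.28, 1-p = 0.72.
p*(1-p) = 0.2016.
I(p) = 1/0.2016 = 4.9603

4.9603


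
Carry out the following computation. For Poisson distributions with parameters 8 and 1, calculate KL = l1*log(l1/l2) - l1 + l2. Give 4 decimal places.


KL divergence for Poisson:
KL = l1*log(l1/l2) - l1 + l2.
l1 = 8, l2 = 1.
log(8/1) = 2.079442.
l1*log(l1/l2) = 8 * 2.079442 = 16.635532.
KL = 16.635532 - 8 + 1 = 9.6355

9.6355


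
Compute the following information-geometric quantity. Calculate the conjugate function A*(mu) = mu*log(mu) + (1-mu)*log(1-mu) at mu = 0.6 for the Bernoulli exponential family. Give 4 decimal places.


Legendre transform for Bernoulli:
A*(mu) = mu*log(mu) + (1-mu)*log(1-mu).
mu = 0.6, 1-mu = 0.4.
mu*log(mu) = 0.6*log(0.6) = -0.306495.
(1-mu)*log(1-mu) = 0.4*log(0.4) = -0.366516.
A* = -0.306495 + -0.366516 = -0.6730

-0.6730


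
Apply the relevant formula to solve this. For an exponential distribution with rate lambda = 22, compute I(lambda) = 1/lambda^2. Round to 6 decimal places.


Fisher information for exponential: I(lambda) = 1/lambda^2.
lambda = 22, lambda^2 = 484.
I = 1/484 = 0.002066

0.002066


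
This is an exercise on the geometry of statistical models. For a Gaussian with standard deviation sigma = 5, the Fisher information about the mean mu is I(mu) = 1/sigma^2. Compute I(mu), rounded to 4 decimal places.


The Fisher information for the mean of a normal distribution is I(mu) = 1/sigma^2.
sigma = 5, so sigma^2 = 25.
I(mu) = 1/25 = 0.0400

0.0400


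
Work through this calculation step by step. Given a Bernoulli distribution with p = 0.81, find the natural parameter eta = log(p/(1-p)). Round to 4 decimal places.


Natural parameter for Bernoulli: eta = log(p/(1-p)).
p = 0.81, 1-p = 0.19.
p/(1-p) = 4.263158.
eta = log(4.263158) = 1.4500

1.4500


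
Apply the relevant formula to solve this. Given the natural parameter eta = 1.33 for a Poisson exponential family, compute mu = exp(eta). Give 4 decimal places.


Expectation parameter for Poisson exponential family:
mu = exp(eta).
eta = 1.33.
mu = exp(1.33) = 3.7810

3.7810


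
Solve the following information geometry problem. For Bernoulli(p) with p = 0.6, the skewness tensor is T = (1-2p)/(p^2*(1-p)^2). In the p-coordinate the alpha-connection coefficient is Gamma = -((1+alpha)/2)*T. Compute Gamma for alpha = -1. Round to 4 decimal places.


Skewness (Amari-Chentsov) tensor: T = (1-2p)/(p^2*(1-p)^2).
p = 0.6, 1-2p = -0.2, p^2 = 0.36, (1-p)^2 = 0.16.
T = -0.2/(0.36 * 0.16) = -3.472222.
In the p-coordinate, Gamma^(alpha) = Gamma^(0) - (alpha/2)*T with Gamma^(0) = (1/2)*g'(p) = -T/2,
so Gamma^(alpha) = -((1+alpha)/2)*T.
alpha = -1, -(1+alpha)/2 = 0.0.
Gamma = 0.0 * -3.472222 = 0.0000

0.0000


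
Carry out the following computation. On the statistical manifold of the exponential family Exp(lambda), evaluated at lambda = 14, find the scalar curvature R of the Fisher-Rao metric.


This family has a single free parameter, so its statistical manifold
is 1-dimensional. The Riemann curvature tensor of any 1-dimensional
Riemannian manifold vanishes identically, so R = 0.

0


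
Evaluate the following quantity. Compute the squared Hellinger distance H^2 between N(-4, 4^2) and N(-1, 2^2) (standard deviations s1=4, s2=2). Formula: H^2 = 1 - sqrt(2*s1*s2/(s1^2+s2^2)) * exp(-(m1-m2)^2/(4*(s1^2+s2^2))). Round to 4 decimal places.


Squared Hellinger distance for Gaussians:
H^2 = 1 - sqrt(2*s1*s2/(s1^2+s2^2)) * exp(-(m1-m2)^2/(4*(s1^2+s2^2))).
s1^2 = 16, s2^2 = 4, s1^2+s2^2 = 20.
sqrt(2*4*2/(20)) = 0.894427.
(m1-m2)^2 = (-3)^2 = 9.
exp(-9/(4*20)) = exp(-0.1125) = 0.893597.
H^2 = 1 - 0.894427*0.893597 = 0.2007

0.2007


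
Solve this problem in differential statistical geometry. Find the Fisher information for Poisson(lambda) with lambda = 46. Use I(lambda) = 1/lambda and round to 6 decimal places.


Fisher information for Poisson: I(lambda) = 1/lambda.
lambda = 46.
I(lambda) = 1/46 = 0.021739

0.021739


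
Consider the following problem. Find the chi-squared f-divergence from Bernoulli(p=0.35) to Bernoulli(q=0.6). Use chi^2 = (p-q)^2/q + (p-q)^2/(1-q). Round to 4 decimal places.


Chi-squared divergence between Bernoulli distributions:
chi^2 = (p-q)^2/q + (p-q)^2/(1-q).
p = 0.35, q = 0.6, p-q = -0.25.
(p-q)^2 = 0.0625.
term1 = 0.0625/0.6 = 0.104167.
term2 = 0.0625/0.4 = 0.15625.
chi^2 = 0.104167 + 0.15625 = 0.2604

0.2604


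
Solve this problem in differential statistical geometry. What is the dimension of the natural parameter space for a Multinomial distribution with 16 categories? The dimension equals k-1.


Exponential family dimension calculation:
For Multinomial with k=16 categories, dim = k-1 = 15.

15


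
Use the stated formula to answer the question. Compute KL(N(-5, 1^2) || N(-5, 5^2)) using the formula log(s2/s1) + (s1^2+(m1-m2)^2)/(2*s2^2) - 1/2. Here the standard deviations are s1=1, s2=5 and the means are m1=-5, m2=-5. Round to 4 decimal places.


KL divergence between normal distributions:
KL = log(s2/s1) + (s1^2 + (m1-m2)^2)/(2*s2^2) - 1/2.
log(5/1) = 1.609438.
(1^2 + (-5--5)^2)/(2*5^2) = (1 + 0)/50 = 0.02.
KL = 1.609438 + 0.02 - 0.5 = 1.1294

1.1294


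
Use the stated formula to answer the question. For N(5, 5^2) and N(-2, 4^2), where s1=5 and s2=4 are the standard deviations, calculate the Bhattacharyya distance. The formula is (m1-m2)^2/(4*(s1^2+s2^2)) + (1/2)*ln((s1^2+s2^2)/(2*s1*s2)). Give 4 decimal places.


Bhattacharyya distance between two Gaussians:
DB = (m1-m2)^2/(4*(s1^2+s2^2)) + (1/2)*ln((s1^2+s2^2)/(2*s1*s2)).
(m1-m2)^2 = (7)^2 = 49.
s1^2+s2^2 = 25 + 16 = 41.
term1 = 49/164 = 0.29878.
term2 = 0.5*ln(41/40.0) = 0.012346.
DB = 0.29878 + 0.012346 = 0.3111

0.3111


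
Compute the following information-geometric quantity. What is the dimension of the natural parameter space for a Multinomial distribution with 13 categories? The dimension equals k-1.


Exponential family dimension calculation:
For Multinomial with k=13 categories, dim = k-1 = 12.

12


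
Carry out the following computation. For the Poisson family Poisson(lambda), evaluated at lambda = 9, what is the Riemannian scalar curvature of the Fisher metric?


This family has a single free parameter, so its statistical manifold
is 1-dimensional. The Riemann curvature tensor of any 1-dimensional
Riemannian manifold vanishes identically, so R = 0.

0


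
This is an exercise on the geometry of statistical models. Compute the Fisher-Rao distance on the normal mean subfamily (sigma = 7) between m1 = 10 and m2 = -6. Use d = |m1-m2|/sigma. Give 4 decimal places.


On the fixed-variance normal subfamily, geodesic distance = |m1-m2|/sigma.
|10 - -6| = 16.
sigma = 7.
d = 16/7 = 2.2857

2.2857


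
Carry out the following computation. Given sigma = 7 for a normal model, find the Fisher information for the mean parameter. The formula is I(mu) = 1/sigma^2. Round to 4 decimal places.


The Fisher information for the mean of a normal distribution is I(mu) = 1/sigma^2.
sigma = 7, so sigma^2 = 49.
I(mu) = 1/49 = 0.0204

0.0204


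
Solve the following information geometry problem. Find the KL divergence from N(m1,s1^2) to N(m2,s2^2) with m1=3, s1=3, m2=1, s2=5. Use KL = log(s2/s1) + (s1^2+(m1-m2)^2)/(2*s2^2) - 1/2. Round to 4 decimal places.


KL divergence between normal distributions:
KL = log(s2/s1) + (s1^2 + (m1-m2)^2)/(2*s2^2) - 1/2.
log(5/3) = 0.510826.
(3^2 + (3-1)^2)/(2*5^2) = (9 + 4)/50 = 0.26.
KL = 0.510826 + 0.26 - 0.5 = 0.2708

0.2708


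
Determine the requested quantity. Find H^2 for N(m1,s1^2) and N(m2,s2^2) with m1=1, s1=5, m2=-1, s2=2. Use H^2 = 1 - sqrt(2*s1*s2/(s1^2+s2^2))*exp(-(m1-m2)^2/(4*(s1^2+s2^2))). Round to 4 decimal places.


Squared Hellinger distance for Gaussians:
H^2 = 1 - sqrt(2*s1*s2/(s1^2+s2^2)) * exp(-(m1-m2)^2/(4*(s1^2+s2^2))).
s1^2 = 25, s2^2 = 4, s1^2+s2^2 = 29.
sqrt(2*5*2/(29)) = 0.830455.
(m1-m2)^2 = (2)^2 = 4.
exp(-4/(4*29)) = exp(-0.034483) = 0.966105.
H^2 = 1 - 0.830455*0.966105 = 0.1977

0.1977


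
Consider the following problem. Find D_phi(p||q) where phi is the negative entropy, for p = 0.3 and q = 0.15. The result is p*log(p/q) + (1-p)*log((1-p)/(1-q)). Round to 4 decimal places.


Bregman divergence with negative entropy generator:
D = p*log(p/q) + (1-p)*log((1-p)/(1-q)).
p = 0.3, q = 0.15.
p*log(p/q) = 0.3*log(0.3/0.15) = 0.207944.
(1-p)*log((1-p)/(1-q)) = 0.7*log(0.7/0.85) = -0.135909.
D = 0.207944 + -0.135909 = 0.0720

0.0720


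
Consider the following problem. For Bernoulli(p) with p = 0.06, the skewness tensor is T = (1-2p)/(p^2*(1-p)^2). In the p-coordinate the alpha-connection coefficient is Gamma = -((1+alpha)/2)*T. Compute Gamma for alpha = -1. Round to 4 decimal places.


Skewness (Amari-Chentsov) tensor: T = (1-2p)/(p^2*(1-p)^2).
p = 0.06, 1-2p = 0.88, p^2 = 0.0036, (1-p)^2 = 0.8836.
T = 0.88/(0.0036 * 0.8836) = 276.646044.
In the p-coordinate, Gamma^(alpha) = Gamma^(0) - (alpha/2)*T with Gamma^(0) = (1/2)*g'(p) = -T/2,
so Gamma^(alpha) = -((1+alpha)/2)*T.
alpha = -1, -(1+alpha)/2 = 0.0.
Gamma = 0.0 * 276.646044 = 0.0000

0.0000


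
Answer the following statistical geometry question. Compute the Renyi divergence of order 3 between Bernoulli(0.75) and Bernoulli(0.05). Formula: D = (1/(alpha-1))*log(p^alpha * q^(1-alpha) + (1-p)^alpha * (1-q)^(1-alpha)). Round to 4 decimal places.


Renyi divergence of order alpha between Bernoulli distributions:
D = (1/(alpha-1))*log(p^alpha * q^(1-alpha) + (1-p)^alpha * (1-q)^(1-alpha)).
alpha = 3, p = 0.75, q = 0.05.
p^alpha * q^(1-alpha) = 0.75^3 * 0.05^-2 = 168.75.
(1-p)^alpha * (1-q)^(1-alpha) = 0.25^3 * 0.95^-2 = 0.017313.
sum = 168.75 + 0.017313 = 168.767313.
D = (1/2)*log(168.767313) = 2.5643

2.5643


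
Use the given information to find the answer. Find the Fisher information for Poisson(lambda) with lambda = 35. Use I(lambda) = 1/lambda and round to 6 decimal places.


Fisher information for Poisson: I(lambda) = 1/lambda.
lambda = 35.
I(lambda) = 1/35 = 0.028571

0.028571


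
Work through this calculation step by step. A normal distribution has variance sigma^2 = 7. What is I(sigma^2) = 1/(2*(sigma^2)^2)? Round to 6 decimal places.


Fisher information for variance: I(sigma^2) = 1/(2*sigma^4).
sigma^2 = 7, so sigma^4 = 49.
I = 1/(2*49) = 1/98 = 0.010204

0.010204


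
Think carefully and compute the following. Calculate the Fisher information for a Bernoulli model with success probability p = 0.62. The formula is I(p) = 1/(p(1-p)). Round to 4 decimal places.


For Bernoulli(p), Fisher information is I(p) = 1/(p*(1-p)).
p = 0.62, 1-p = 0.38.
p*(1-p) = 0.2356.
I(p) = 1/0.2356 = 4.2445

4.2445


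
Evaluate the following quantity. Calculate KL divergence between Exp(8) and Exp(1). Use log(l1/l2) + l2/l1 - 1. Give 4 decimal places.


KL divergence for exponential family:
KL = log(l1/l2) + l2/l1 - 1.
log(8/1) = 2.079442.
1/8 = 0.125.
KL = 2.079442 + 0.125 - 1 = 1.2044

1.2044


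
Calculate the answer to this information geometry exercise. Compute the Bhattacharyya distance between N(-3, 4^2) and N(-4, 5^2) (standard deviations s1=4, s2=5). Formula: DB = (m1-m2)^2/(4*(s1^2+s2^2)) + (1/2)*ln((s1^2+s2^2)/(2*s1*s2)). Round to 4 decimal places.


Bhattacharyya distance between two Gaussians:
DB = (m1-m2)^2/(4*(s1^2+s2^2)) + (1/2)*ln((s1^2+s2^2)/(2*s1*s2)).
(m1-m2)^2 = (1)^2 = 1.
s1^2+s2^2 = 16 + 25 = 41.
term1 = 1/164 = 0.006098.
term2 = 0.5*ln(41/40.0) = 0.012346.
DB = 0.006098 + 0.012346 = 0.0184

0.0184


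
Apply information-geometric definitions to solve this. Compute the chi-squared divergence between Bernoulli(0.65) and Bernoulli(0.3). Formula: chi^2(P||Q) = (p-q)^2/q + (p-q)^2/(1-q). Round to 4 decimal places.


Chi-squared divergence between Bernoulli distributions:
chi^2 = (p-q)^2/q + (p-q)^2/(1-q).
p = 0.65, q = 0.3, p-q = 0.35.
(p-q)^2 = 0.1225.
term1 = 0.1225/0.3 = 0.408333.
term2 = 0.1225/0.7 = 0.175.
chi^2 = 0.408333 + 0.175 = 0.5833

0.5833


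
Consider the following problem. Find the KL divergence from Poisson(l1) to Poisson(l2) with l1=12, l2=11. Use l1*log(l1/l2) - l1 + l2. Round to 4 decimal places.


KL divergence for Poisson:
KL = l1*log(l1/l2) - l1 + l2.
l1 = 12, l2 = 11.
log(12/11) = 0.087011.
l1*log(l1/l2) = 12 * 0.087011 = 1.044137.
KL = 1.044137 - 12 + 11 = 0.0441

0.0441


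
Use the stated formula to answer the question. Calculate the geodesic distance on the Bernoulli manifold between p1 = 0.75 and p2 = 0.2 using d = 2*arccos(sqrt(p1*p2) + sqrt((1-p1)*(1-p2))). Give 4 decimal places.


Geodesic distance on Bernoulli manifold:
d(p1,p2) = 2*arccos(sqrt(p1*p2) + sqrt((1-p1)*(1-p2))).
sqrt(p1*p2) = sqrt(0.75*0.2) = 0.387298.
sqrt((1-p1)*(1-p2)) = sqrt(0.25*0.8) = 0.447214.
arg = 0.387298 + 0.447214 = 0.834512.
d = 2*arccos(0.834512) = 1.1671

1.1671


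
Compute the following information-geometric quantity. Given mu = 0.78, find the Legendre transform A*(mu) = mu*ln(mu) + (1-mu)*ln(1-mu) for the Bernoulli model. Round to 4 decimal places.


Legendre transform for Bernoulli:
A*(mu) = mu*log(mu) + (1-mu)*log(1-mu).
mu = 0.78, 1-mu = 0.22.
mu*log(mu) = 0.78*log(0.78) = -0.1938.
(1-mu)*log(1-mu) = 0.22*log(0.22) = -0.333108.
A* = -0.1938 + -0.333108 = -0.5269

-0.5269


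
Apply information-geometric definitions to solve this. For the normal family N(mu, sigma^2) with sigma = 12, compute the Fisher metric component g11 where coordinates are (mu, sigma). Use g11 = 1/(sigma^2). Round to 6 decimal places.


For the 2-parameter normal family, the Fisher metric has:
  g11 = 1/sigma^2, g22 = 2/sigma^2.
sigma = 12, sigma^2 = 144.
g11 = 0.006944

0.006944


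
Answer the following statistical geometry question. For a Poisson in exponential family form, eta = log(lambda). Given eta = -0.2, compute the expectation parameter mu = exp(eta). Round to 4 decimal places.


Expectation parameter for Poisson exponential family:
mu = exp(eta).
eta = -0.2.
mu = exp(-0.2) = 0.8187

0.8187


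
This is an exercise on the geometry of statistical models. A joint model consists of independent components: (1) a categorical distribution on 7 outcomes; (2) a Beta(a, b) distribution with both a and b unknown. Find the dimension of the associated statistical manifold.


The dimension of a statistical manifold equals the number of free
(independent) real parameters of the model. For a product of independent
blocks the parameter counts add.
- categorical on 7 outcomes (probabilities sum to 1): 7-1 = 6.
- Beta (a, b): 2.
Total = 6 + 2 = 8.
Dimension = 8

8


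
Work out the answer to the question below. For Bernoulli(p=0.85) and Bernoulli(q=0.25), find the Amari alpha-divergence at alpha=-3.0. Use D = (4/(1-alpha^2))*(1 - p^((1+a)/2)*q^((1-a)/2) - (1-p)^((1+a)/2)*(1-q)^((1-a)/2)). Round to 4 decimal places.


Amari alpha-divergence:
D = (4/(1-alpha^2))*(1 - p^((1+a)/2)*q^((1-a)/2) - (1-p)^((1+a)/2)*(1-q)^((1-a)/2)).
alpha = -3.0, p = 0.85, q = 0.25.
e1 = (1+alpha)/2 = -1.0, e2 = (1-alpha)/2 = 2.0.
t1 = p^e1 * q^e2 = 0.85^-1.0 * 0.25^2.0 = 0.073529.
t2 = (1-p)^e1 * (1-q)^e2 = 0.15^-1.0 * 0.75^2.0 = 3.75.
4/(1-alpha^2) = -0.5.
D = -0.5*(1 - 0.073529 - 3.75) = 1.4118

1.4118


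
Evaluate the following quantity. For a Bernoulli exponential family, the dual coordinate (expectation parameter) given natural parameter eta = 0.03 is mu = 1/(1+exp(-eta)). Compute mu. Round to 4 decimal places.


Dual coordinate (expectation parameter) for Bernoulli:
mu = 1/(1+exp(-eta)).
eta = 0.03.
exp(-eta) = exp(-0.03) = 0.970446.
mu = 1/(1+0.970446) = 0.5075

0.5075


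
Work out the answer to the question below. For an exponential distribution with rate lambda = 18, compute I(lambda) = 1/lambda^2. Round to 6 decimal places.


Fisher information for exponential: I(lambda) = 1/lambda^2.
lambda = 18, lambda^2 = 324.
I = 1/324 = 0.003086

0.003086


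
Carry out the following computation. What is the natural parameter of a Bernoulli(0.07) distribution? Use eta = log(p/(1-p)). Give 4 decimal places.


Natural parameter for Bernoulli: eta = log(p/(1-p)).
p = 0.07, 1-p = 0.93.
p/(1-p) = 0.075269.
eta = log(0.075269) = -2.5867

-2.5867


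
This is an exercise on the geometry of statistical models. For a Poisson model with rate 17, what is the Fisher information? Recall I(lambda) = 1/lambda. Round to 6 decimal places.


Fisher information for Poisson: I(lambda) = 1/lambda.
lambda = 17.
I(lambda) = 1/17 = 0.058824

0.058824


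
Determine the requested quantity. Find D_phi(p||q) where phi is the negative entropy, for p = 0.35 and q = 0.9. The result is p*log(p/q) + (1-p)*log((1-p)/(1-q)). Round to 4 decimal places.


Bregman divergence with negative entropy generator:
D = p*log(p/q) + (1-p)*log((1-p)/(1-q)).
p = 0.35, q = 0.9.
p*log(p/q) = 0.35*log(0.35/0.9) = -0.330562.
(1-p)*log((1-p)/(1-q)) = 0.65*log(0.65/0.1) = 1.216671.
D = -0.330562 + 1.216671 = 0.8861

0.8861


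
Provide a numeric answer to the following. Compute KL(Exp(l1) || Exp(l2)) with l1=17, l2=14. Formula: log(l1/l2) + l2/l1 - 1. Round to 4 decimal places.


KL divergence for exponential family:
KL = log(l1/l2) + l2/l1 - 1.
log(17/14) = 0.194156.
14/17 = 0.823529.
KL = 0.194156 + 0.823529 - 1 = 0.0177

0.0177


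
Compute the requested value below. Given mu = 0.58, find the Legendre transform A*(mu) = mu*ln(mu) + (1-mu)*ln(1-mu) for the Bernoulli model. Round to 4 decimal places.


Legendre transform for Bernoulli:
A*(mu) = mu*log(mu) + (1-mu)*log(1-mu).
mu = 0.58, 1-mu = 0.42.
mu*log(mu) = 0.58*log(0.58) = -0.315942.
(1-mu)*log(1-mu) = 0.42*log(0.42) = -0.36435.
A* = -0.315942 + -0.36435 = -0.6803

-0.6803


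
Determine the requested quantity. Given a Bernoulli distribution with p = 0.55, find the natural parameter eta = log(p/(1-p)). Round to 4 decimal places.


Natural parameter for Bernoulli: eta = log(p/(1-p)).
p = 0.55, 1-p = 0.45.
p/(1-p) = 1.222222.
eta = log(1.222222) = 0.2007

0.2007


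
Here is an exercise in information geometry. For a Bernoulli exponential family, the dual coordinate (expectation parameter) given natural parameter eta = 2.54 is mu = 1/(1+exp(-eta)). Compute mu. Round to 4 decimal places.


Dual coordinate (expectation parameter) for Bernoulli:
mu = 1/(1+exp(-eta)).
eta = 2.54.
exp(-eta) = exp(-2.54) = 0.078866.
mu = 1/(1+0.078866) = 0.9269

0.9269


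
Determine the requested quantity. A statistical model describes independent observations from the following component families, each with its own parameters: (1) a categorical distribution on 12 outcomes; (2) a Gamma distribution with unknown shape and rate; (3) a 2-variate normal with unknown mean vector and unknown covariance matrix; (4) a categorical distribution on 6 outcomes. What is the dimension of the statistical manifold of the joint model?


The dimension of a statistical manifold equals the number of free
(independent) real parameters of the model. For a product of independent
blocks the parameter counts add.
- categorical on 12 outcomes (probabilities sum to 1): 12-1 = 11.
- Gamma (shape, rate): 2.
- 2-variate normal: 2 (mean) + 2*3/2 = 3 (symmetric covariance) = 5.
- categorical on 6 outcomes (probabilities sum to 1): 6-1 = 5.
Total = 11 + 2 + 5 + 5 = 23.
Dimension = 23

23


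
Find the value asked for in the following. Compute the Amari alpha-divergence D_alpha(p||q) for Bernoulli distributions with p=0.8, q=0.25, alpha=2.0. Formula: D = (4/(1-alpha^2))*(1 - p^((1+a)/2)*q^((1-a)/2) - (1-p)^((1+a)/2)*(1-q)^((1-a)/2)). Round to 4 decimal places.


Amari alpha-divergence:
D = (4/(1-alpha^2))*(1 - p^((1+a)/2)*q^((1-a)/2) - (1-p)^((1+a)/2)*(1-q)^((1-a)/2)).
alpha = 2.0, p = 0.8, q = 0.25.
e1 = (1+alpha)/2 = 1.5, e2 = (1-alpha)/2 = -0.5.
t1 = p^e1 * q^e2 = 0.8^1.5 * 0.25^-0.5 = 1.431084.
t2 = (1-p)^e1 * (1-q)^e2 = 0.2^1.5 * 0.75^-0.5 = 0.10328.
4/(1-alpha^2) = -1.333333.
D = -1.333333*(1 - 1.431084 - 0.10328) = 0.7125

0.7125


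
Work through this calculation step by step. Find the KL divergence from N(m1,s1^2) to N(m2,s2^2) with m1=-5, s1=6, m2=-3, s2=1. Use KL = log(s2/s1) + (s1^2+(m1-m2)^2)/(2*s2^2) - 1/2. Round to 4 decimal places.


KL divergence between normal distributions:
KL = log(s2/s1) + (s1^2 + (m1-m2)^2)/(2*s2^2) - 1/2.
log(1/6) = -1.791759.
(6^2 + (-5--3)^2)/(2*1^2) = (36 + 4)/2 = 20.0.
KL = -1.791759 + 20.0 - 0.5 = 17.7082

17.7082


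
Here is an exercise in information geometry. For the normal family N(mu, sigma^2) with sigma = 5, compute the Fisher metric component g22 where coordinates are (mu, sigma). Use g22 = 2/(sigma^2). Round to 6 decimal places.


For the 2-parameter normal family, the Fisher metric has:
  g11 = 1/sigma^2, g22 = 2/sigma^2.
sigma = 5, sigma^2 = 25.
g22 = 0.080000

0.080000


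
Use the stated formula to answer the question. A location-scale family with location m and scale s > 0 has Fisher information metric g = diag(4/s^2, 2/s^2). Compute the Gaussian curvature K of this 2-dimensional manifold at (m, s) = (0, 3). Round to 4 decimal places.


The metric has the form g = (A dm^2 + B ds^2)/s^2 with A = 4, B = 2.
Substitute u = sqrt(A/B)*m: g = B*(du^2 + ds^2)/s^2, i.e. B times the
Poincare upper half-plane metric, which has constant Gaussian curvature -1.
Scaling a 2D metric by a constant c divides the Gaussian curvature by c,
so K = -1/B = -1/(2) = -0.5000 everywhere (the point (m, s) = (0, 3) is irrelevant:
the curvature is constant).
The requested Gaussian curvature is K = -0.5000.

-0.5000


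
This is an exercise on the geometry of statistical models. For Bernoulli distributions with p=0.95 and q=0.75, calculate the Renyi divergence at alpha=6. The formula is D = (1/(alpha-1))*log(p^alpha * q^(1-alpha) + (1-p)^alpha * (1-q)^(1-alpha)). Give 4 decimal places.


Renyi divergence of order alpha between Bernoulli distributions:
D = (1/(alpha-1))*log(p^alpha * q^(1-alpha) + (1-p)^alpha * (1-q)^(1-alpha)).
alpha = 6, p = 0.95, q = 0.75.
p^alpha * q^(1-alpha) = 0.95^6 * 0.75^-5 = 3.097671.
(1-p)^alpha * (1-q)^(1-alpha) = 0.05^6 * 0.25^-5 = 1.6e-05.
sum = 3.097671 + 1.6e-05 = 3.097687.
D = (1/5)*log(3.097687) = 0.2261

0.2261


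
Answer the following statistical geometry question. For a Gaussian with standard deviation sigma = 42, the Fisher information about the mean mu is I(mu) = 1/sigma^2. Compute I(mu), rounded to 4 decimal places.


The Fisher information for the mean of a normal distribution is I(mu) = 1/sigma^2.
sigma = 42, so sigma^2 = 1764.
I(mu) = 1/1764 = 0.0006

0.0006


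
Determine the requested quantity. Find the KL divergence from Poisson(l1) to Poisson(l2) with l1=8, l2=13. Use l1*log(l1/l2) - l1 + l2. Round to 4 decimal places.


KL divergence for Poisson:
KL = l1*log(l1/l2) - l1 + l2.
l1 = 8, l2 = 13.
log(8/13) = -0.485508.
l1*log(l1/l2) = 8 * -0.485508 = -3.884063.
KL = -3.884063 - 8 + 13 = 1.1159

1.1159


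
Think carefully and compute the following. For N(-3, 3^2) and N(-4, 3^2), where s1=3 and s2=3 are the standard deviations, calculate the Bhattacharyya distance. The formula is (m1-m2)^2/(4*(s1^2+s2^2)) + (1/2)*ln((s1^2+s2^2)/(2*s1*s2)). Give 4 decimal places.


Bhattacharyya distance between two Gaussians:
DB = (m1-m2)^2/(4*(s1^2+s2^2)) + (1/2)*ln((s1^2+s2^2)/(2*s1*s2)).
(m1-m2)^2 = (1)^2 = 1.
s1^2+s2^2 = 9 + 9 = 18.
term1 = 1/72 = 0.013889.
term2 = 0.5*ln(18/18.0) = 0.0.
DB = 0.013889 + 0.0 = 0.0139

0.0139


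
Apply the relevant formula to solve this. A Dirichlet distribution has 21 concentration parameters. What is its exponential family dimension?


Exponential family dimension calculation:
Dirichlet with 21 components has 21 natural parameters.

21


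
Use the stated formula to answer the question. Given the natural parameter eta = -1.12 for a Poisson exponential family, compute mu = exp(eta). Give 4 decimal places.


Expectation parameter for Poisson exponential family:
mu = exp(eta).
eta = -1.12.
mu = exp(-1.12) = 0.3263

0.3263


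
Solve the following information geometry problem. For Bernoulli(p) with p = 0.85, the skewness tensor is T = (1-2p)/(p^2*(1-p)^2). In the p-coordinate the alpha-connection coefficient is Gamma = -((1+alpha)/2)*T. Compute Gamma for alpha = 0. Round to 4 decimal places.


Skewness (Amari-Chentsov) tensor: T = (1-2p)/(p^2*(1-p)^2).
p = 0.85, 1-2p = -0.7, p^2 = 0.7225, (1-p)^2 = 0.0225.
T = -0.7/(0.7225 * 0.0225) = -43.060361.
In the p-coordinate, Gamma^(alpha) = Gamma^(0) - (alpha/2)*T with Gamma^(0) = (1/2)*g'(p) = -T/2,
so Gamma^(alpha) = -((1+alpha)/2)*T.
alpha = 0, -(1+alpha)/2 = -0.5.
Gamma = -0.5 * -43.060361 = 21.5302

21.5302


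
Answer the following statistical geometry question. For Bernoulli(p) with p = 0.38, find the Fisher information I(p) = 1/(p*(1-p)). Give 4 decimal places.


For Bernoulli(p), Fisher information is I(p) = 1/(p*(1-p)).
p = 0.38, 1-p = 0.62.
p*(1-p) = 0.2356.
I(p) = 1/0.2356 = 4.2445

4.2445


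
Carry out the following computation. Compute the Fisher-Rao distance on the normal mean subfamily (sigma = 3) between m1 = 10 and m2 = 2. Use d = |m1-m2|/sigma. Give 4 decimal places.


On the fixed-variance normal subfamily, geodesic distance = |m1-m2|/sigma.
|10 - 2| = 8.
sigma = 3.
d = 8/3 = 2.6667

2.6667


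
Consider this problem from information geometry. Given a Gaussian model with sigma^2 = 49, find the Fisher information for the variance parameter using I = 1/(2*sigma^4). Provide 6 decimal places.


Fisher information for variance: I(sigma^2) = 1/(2*sigma^4).
sigma^2 = 49, so sigma^4 = 2401.
I = 1/(2*2401) = 1/4802 = 0.000208

0.000208


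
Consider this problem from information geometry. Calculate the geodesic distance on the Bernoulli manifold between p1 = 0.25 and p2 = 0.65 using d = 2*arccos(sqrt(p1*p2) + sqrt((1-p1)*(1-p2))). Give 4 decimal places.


Geodesic distance on Bernoulli manifold:
d(p1,p2) = 2*arccos(sqrt(p1*p2) + sqrt((1-p1)*(1-p2))).
sqrt(p1*p2) = sqrt(0.25*0.65) = 0.403113.
sqrt((1-p1)*(1-p2)) = sqrt(0.75*0.35) = 0.512348.
arg = 0.403113 + 0.512348 = 0.91546.
d = 2*arccos(0.91546) = 0.8283

0.8283


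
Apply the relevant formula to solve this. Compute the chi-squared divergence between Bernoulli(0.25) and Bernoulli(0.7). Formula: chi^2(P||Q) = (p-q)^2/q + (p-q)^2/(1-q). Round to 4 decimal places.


Chi-squared divergence between Bernoulli distributions:
chi^2 = (p-q)^2/q + (p-q)^2/(1-q).
p = 0.25, q = 0.7, p-q = -0.45.
(p-q)^2 = 0.2025.
term1 = 0.2025/0.7 = 0.289286.
term2 = 0.2025/0.3 = 0.675.
chi^2 = 0.289286 + 0.675 = 0.9643

0.9643


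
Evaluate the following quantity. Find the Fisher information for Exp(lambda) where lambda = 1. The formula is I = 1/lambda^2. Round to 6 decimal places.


Fisher information for exponential: I(lambda) = 1/lambda^2.
lambda = 1, lambda^2 = 1.
I = 1/1 = 1.000000

1.000000


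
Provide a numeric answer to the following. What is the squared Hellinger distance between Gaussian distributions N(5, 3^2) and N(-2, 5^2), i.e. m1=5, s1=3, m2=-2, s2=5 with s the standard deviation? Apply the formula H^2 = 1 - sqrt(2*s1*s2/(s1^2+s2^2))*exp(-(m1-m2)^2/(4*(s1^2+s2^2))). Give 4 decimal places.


Squared Hellinger distance for Gaussians:
H^2 = 1 - sqrt(2*s1*s2/(s1^2+s2^2)) * exp(-(m1-m2)^2/(4*(s1^2+s2^2))).
s1^2 = 9, s2^2 = 25, s1^2+s2^2 = 34.
sqrt(2*3*5/(34)) = 0.939336.
(m1-m2)^2 = (7)^2 = 49.
exp(-49/(4*34)) = exp(-0.360294) = 0.697471.
H^2 = 1 - 0.939336*0.697471 = 0.3448

0.3448


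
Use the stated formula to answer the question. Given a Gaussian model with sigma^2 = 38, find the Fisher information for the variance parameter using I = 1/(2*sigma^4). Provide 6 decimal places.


Fisher information for variance: I(sigma^2) = 1/(2*sigma^4).
sigma^2 = 38, so sigma^4 = 1444.
I = 1/(2*1444) = 1/2888 = 0.000346

0.000346


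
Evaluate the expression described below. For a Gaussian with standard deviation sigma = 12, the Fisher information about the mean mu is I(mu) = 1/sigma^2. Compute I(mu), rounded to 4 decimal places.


The Fisher information for the mean of a normal distribution is I(mu) = 1/sigma^2.
sigma = 12, so sigma^2 = 144.
I(mu) = 1/144 = 0.0069

0.0069


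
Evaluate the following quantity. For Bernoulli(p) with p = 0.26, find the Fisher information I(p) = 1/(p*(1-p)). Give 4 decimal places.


For Bernoulli(p), Fisher information is I(p) = 1/(p*(1-p)).
p = 0.26, 1-p = 0.74.
p*(1-p) = 0.1924.
I(p) = 1/0.1924 = 5.1975

5.1975


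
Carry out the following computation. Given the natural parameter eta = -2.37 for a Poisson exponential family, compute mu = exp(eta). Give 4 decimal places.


Expectation parameter for Poisson exponential family:
mu = exp(eta).
eta = -2.37.
mu = exp(-2.37) = 0.0935

0.0935


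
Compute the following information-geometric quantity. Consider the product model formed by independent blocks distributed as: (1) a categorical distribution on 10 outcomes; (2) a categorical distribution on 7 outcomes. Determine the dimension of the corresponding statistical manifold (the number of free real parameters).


The dimension of a statistical manifold equals the number of free
(independent) real parameters of the model. For a product of independent
blocks the parameter counts add.
- categorical on 10 outcomes (probabilities sum to 1): 10-1 = 9.
- categorical on 7 outcomes (probabilities sum to 1): 7-1 = 6.
Total = 9 + 6 = 15.
Dimension = 15

15


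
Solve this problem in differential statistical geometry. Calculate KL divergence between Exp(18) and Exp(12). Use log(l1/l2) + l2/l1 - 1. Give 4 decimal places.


KL divergence for exponential family:
KL = log(l1/l2) + l2/l1 - 1.
log(18/12) = 0.405465.
12/18 = 0.666667.
KL = 0.405465 + 0.666667 - 1 = 0.0721

0.0721


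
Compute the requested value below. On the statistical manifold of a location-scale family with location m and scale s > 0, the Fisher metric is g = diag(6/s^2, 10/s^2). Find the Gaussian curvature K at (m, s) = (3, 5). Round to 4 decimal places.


The metric has the form g = (A dm^2 + B ds^2)/s^2 with A = 6, B = 10.
Substitute u = sqrt(A/B)*m: g = B*(du^2 + ds^2)/s^2, i.e. B times the
Poincare upper half-plane metric, which has constant Gaussian curvature -1.
Scaling a 2D metric by a constant c divides the Gaussian curvature by c,
so K = -1/B = -1/(10) = -0.1000 everywhere (the point (m, s) = (3, 5) is irrelevant:
the curvature is constant).
The requested Gaussian curvature is K = -0.1000.

-0.1000


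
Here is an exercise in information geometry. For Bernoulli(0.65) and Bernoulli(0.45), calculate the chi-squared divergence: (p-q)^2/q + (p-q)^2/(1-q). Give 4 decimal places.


Chi-squared divergence between Bernoulli distributions:
chi^2 = (p-q)^2/q + (p-q)^2/(1-q).
p = 0.65, q = 0.45, p-q = 0.2.
(p-q)^2 = 0.04.
term1 = 0.04/0.45 = 0.088889.
term2 = 0.04/0.55 = 0.072727.
chi^2 = 0.088889 + 0.072727 = 0.1616

0.1616


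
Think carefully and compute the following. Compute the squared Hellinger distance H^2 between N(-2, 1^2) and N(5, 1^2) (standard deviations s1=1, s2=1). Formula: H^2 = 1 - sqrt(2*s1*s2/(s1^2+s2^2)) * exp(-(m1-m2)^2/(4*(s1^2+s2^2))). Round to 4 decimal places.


Squared Hellinger distance for Gaussians:
H^2 = 1 - sqrt(2*s1*s2/(s1^2+s2^2)) * exp(-(m1-m2)^2/(4*(s1^2+s2^2))).
s1^2 = 1, s2^2 = 1, s1^2+s2^2 = 2.
sqrt(2*1*1/(2)) = 1.0.
(m1-m2)^2 = (-7)^2 = 49.
exp(-49/(4*2)) = exp(-6.125) = 0.002187.
H^2 = 1 - 1.0*0.002187 = 0.9978

0.9978


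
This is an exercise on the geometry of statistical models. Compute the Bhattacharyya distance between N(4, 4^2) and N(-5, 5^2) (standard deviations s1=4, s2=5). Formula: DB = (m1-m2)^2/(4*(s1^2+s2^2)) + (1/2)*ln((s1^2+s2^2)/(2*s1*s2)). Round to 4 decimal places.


Bhattacharyya distance between two Gaussians:
DB = (m1-m2)^2/(4*(s1^2+s2^2)) + (1/2)*ln((s1^2+s2^2)/(2*s1*s2)).
(m1-m2)^2 = (9)^2 = 81.
s1^2+s2^2 = 16 + 25 = 41.
term1 = 81/164 = 0.493902.
term2 = 0.5*ln(41/40.0) = 0.012346.
DB = 0.493902 + 0.012346 = 0.5062

0.5062


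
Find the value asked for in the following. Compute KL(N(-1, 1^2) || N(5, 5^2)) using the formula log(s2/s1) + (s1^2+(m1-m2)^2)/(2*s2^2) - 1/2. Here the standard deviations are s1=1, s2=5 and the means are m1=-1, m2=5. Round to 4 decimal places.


KL divergence between normal distributions:
KL = log(s2/s1) + (s1^2 + (m1-m2)^2)/(2*s2^2) - 1/2.
log(5/1) = 1.609438.
(1^2 + (-1-5)^2)/(2*5^2) = (1 + 36)/50 = 0.74.
KL = 1.609438 + 0.74 - 0.5 = 1.8494

1.8494


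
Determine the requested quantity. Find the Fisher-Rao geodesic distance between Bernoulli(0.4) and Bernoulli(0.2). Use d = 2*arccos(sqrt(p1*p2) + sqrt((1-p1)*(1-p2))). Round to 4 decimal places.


Geodesic distance on Bernoulli manifold:
d(p1,p2) = 2*arccos(sqrt(p1*p2) + sqrt((1-p1)*(1-p2))).
sqrt(p1*p2) = sqrt(0.4*0.2) = 0.282843.
sqrt((1-p1)*(1-p2)) = sqrt(0.6*0.8) = 0.69282.
arg = 0.282843 + 0.69282 = 0.975663.
d = 2*arccos(0.975663) = 0.4421

0.4421


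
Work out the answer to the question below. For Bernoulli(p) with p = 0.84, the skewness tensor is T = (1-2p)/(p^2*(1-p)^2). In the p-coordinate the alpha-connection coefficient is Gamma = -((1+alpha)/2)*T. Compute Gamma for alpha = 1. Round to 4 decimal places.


Skewness (Amari-Chentsov) tensor: T = (1-2p)/(p^2*(1-p)^2).
p = 0.84, 1-2p = -0.68, p^2 = 0.7056, (1-p)^2 = 0.0256.
T = -0.68/(0.7056 * 0.0256) = -37.645266.
In the p-coordinate, Gamma^(alpha) = Gamma^(0) - (alpha/2)*T with Gamma^(0) = (1/2)*g'(p) = -T/2,
so Gamma^(alpha) = -((1+alpha)/2)*T.
alpha = 1, -(1+alpha)/2 = -1.0.
Gamma = -1.0 * -37.645266 = 37.6453

37.6453


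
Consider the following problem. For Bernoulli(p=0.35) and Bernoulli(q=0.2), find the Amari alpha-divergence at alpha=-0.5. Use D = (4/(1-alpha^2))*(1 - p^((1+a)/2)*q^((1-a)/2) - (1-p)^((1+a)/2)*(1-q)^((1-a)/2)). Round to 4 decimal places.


Amari alpha-divergence:
D = (4/(1-alpha^2))*(1 - p^((1+a)/2)*q^((1-a)/2) - (1-p)^((1+a)/2)*(1-q)^((1-a)/2)).
alpha = -0.5, p = 0.35, q = 0.2.
e1 = (1+alpha)/2 = 0.25, e2 = (1-alpha)/2 = 0.75.
t1 = p^e1 * q^e2 = 0.35^0.25 * 0.2^0.75 = 0.230033.
t2 = (1-p)^e1 * (1-q)^e2 = 0.65^0.25 * 0.8^0.75 = 0.759532.
4/(1-alpha^2) = 5.333333.
D = 5.333333*(1 - 0.230033 - 0.759532) = 0.0557

0.0557


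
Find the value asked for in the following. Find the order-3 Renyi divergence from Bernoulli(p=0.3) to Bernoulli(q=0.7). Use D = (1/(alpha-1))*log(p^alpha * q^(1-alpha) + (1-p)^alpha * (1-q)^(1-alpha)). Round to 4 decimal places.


Renyi divergence of order alpha between Bernoulli distributions:
D = (1/(alpha-1))*log(p^alpha * q^(1-alpha) + (1-p)^alpha * (1-q)^(1-alpha)).
alpha = 3, p = 0.3, q = 0.7.
p^alpha * q^(1-alpha) = 0.3^3 * 0.7^-2 = 0.055102.
(1-p)^alpha * (1-q)^(1-alpha) = 0.7^3 * 0.3^-2 = 3.811111.
sum = 0.055102 + 3.811111 = 3.866213.
D = (1/2)*log(3.866213) = 0.6761

0.6761


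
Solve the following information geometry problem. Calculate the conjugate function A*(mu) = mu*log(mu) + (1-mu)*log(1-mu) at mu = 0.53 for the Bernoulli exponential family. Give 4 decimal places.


Legendre transform for Bernoulli:
A*(mu) = mu*log(mu) + (1-mu)*log(1-mu).
mu = 0.53, 1-mu = 0.47.
mu*log(mu) = 0.53*log(0.53) = -0.336485.
(1-mu)*log(1-mu) = 0.47*log(0.47) = -0.354861.
A* = -0.336485 + -0.354861 = -0.6913

-0.6913


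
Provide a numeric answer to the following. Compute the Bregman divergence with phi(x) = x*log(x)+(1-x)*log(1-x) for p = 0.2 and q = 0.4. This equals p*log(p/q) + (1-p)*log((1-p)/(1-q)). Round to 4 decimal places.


Bregman divergence with negative entropy generator:
D = p*log(p/q) + (1-p)*log((1-p)/(1-q)).
p = 0.2, q = 0.4.
p*log(p/q) = 0.2*log(0.2/0.4) = -0.138629.
(1-p)*log((1-p)/(1-q)) = 0.8*log(0.8/0.6) = 0.230146.
D = -0.138629 + 0.230146 = 0.0915

0.0915


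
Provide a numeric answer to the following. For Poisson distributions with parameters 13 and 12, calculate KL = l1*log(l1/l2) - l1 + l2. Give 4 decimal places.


KL divergence for Poisson:
KL = l1*log(l1/l2) - l1 + l2.
l1 = 13, l2 = 12.
log(13/12) = 0.080043.
l1*log(l1/l2) = 13 * 0.080043 = 1.040555.
KL = 1.040555 - 13 + 12 = 0.0406

0.0406


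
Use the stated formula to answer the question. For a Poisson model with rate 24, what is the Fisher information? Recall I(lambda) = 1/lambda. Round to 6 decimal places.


Fisher information for Poisson: I(lambda) = 1/lambda.
lambda = 24.
I(lambda) = 1/24 = 0.041667

0.041667


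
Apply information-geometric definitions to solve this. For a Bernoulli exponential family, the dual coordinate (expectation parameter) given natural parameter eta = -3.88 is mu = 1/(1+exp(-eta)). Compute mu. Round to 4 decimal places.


Dual coordinate (expectation parameter) for Bernoulli:
mu = 1/(1+exp(-eta)).
eta = -3.88.
exp(-eta) = exp(3.88) = 48.424215.
mu = 1/(1+48.424215) = 0.0202

0.0202


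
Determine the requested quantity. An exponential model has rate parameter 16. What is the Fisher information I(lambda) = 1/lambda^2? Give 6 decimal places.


Fisher information for exponential: I(lambda) = 1/lambda^2.
lambda = 16, lambda^2 = 256.
I = 1/256 = 0.003906

0.003906


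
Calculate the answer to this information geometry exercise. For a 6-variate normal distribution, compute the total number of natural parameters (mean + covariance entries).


Exponential family dimension calculation:
For 6-dim MVN: mean has 6 params, covariance has 6*7/2 = 21 unique entries.
Total dim = 6 + 21 = 27.

27


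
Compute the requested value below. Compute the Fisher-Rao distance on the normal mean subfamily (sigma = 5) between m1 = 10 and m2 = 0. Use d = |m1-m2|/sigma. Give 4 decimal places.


On the fixed-variance normal subfamily, geodesic distance = |m1-m2|/sigma.
|10 - 0| = 10.
sigma = 5.
d = 10/5 = 2.0000

2.0000


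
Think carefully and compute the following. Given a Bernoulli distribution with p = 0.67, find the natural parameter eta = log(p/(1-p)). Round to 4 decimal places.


Natural parameter for Bernoulli: eta = log(p/(1-p)).
p = 0.67, 1-p = 0.33.
p/(1-p) = 2.030303.
eta = log(2.030303) = 0.7082

0.7082


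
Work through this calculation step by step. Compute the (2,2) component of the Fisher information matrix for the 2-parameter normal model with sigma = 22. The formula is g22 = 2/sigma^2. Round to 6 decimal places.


For the 2-parameter normal family, the Fisher metric has:
  g11 = 1/sigma^2, g22 = 2/sigma^2.
sigma = 22, sigma^2 = 484.
g22 = 0.004132

0.004132
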